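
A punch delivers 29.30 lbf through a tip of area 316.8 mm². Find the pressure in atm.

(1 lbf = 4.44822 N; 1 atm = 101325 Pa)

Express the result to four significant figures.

4.060 atm

29.30 lbf × 4.44822 = 130.333 N
316.8 mm² × 10⁻⁶ = 3.168×10⁻⁴ m²
P = F / A = 130.333 N / 3.168×10⁻⁴ m² = 411405 Pa
411405 Pa ÷ (101325 Pa/atm) = 4.06025 atm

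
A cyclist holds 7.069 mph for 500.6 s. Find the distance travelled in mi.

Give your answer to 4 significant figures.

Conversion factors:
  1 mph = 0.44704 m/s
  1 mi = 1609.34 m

0.9830 mi

7.069 mph × 0.44704 = 3.16013 m/s
d = v × t = 3.16013 m/s × 500.6 s = 1581.96 m
1581.96 m ÷ (1609.34 m/mi) = 0.982987 mi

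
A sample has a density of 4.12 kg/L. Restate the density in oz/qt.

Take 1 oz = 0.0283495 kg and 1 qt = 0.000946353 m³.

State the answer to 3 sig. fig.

4.12 kg/L ÷ 0.001 m³/L = 4120 kg/m³
4120 kg/m³ ÷ 0.0283495 kg/oz × 0.000946353 m³/qt = 137.532 oz/qt

138 oz/qt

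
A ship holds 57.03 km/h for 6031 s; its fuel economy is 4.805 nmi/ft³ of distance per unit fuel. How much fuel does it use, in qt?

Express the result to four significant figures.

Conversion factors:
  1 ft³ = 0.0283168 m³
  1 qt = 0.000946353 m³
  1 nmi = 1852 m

57.03 km/h → 15.8417 m/s
d = v × t = 15.8417 × 6031 = 95541.3 m
4.805 nmi/ft³ → 314261 m/m³
V = d / (distance per unit fuel) = 95541.3 / 314261 = 0.304019 m³
In qt: 0.304019 / 0.000946353 = 321.253 qt

321.3 qt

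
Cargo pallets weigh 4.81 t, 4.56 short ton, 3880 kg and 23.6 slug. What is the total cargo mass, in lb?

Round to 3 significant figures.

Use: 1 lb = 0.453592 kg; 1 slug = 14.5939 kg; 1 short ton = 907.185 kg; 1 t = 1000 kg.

4.81 t × 1000 = 4810 kg
4.56 short ton × 907.185 = 4136.76 kg
3880 kg (already kg)
23.6 slug × 14.5939 = 344.416 kg
Total: 4810 + 4136.76 + 3880 + 344.416 = 13171.2 kg
In lb: 13171.2 / 0.453592 = 29037.5 lb

2.90×10⁴ lb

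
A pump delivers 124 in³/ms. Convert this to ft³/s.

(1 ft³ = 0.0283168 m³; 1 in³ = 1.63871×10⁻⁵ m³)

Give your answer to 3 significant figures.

71.8 ft³/s

124 in³/ms × 1.63871×10⁻⁵ m³/in³ ÷ 0.001 s/ms = 2.032 m³/s
2.032 m³/s ÷ 0.0283168 m³/ft³ = 71.7595 ft³/s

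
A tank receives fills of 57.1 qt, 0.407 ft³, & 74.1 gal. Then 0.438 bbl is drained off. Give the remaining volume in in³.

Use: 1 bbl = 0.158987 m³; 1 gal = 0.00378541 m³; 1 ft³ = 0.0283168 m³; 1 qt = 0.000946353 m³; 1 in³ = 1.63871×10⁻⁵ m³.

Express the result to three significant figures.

57.1 qt × 0.000946353 = 0.0540368 m³
0.407 ft³ × 0.0283168 = 0.0115249 m³
74.1 gal × 0.00378541 = 0.280499 m³
0.438 bbl × 0.158987 = 0.0696363 m³
Net: 0.0540368 + 0.0115249 + 0.280499 − 0.0696363 = 0.276424 m³
In in³: 0.276424 / 1.63871×10⁻⁵ = 16868.4 in³

1.69×10⁴ in³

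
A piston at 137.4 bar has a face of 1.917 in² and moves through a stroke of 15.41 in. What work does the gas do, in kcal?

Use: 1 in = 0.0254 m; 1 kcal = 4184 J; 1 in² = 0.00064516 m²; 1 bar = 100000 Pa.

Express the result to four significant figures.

1.590 kcal

137.4 bar → 1.374×10⁷ Pa
1.917 in² → 0.00123677 m²
F = P × A = 1.374×10⁷ × 0.00123677 = 16993.2 N
15.41 in → 0.391414 m
W = F × d = 16993.2 × 0.391414 = 6651.38 J
In kcal: 6651.38 / 4184 = 1.58972 kcal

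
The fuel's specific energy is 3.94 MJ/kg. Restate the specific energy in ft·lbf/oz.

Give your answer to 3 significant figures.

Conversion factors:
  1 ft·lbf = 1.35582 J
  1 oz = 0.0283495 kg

3.94 MJ/kg × 1000000 J/MJ = 3.94×10⁶ J/kg
3.94×10⁶ J/kg ÷ 1.35582 J/ft·lbf × 0.0283495 kg/oz = 82383.4 ft·lbf/oz

8.24×10⁴ ft·lbf/oz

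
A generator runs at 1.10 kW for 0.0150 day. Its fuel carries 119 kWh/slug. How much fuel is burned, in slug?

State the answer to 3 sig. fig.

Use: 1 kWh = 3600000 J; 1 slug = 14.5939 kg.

0.00333 slug

1.10 kW → 1100 W
0.0150 day → 1296 s
E = P × t = 1100 × 1296 = 1.4256×10⁶ J
119 kWh/slug → 2.93547×10⁷ J/kg
m = E / e_s = 1.4256×10⁶ / 2.93547×10⁷ = 0.0485646 kg
In slug: 0.0485646 / 14.5939 = 0.00332773 slug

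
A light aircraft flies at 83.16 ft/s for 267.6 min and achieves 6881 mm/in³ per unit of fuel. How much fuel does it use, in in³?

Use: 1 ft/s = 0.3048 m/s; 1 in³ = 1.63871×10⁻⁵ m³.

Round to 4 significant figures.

83.16 ft/s → 25.3472 m/s
267.6 min → 16056 s
d = v × t = 25.3472 × 16056 = 406975 m
6881 mm/in³ → 419903 m/m³
V = d / (distance per unit fuel) = 406975 / 419903 = 0.969212 m³
In in³: 0.969212 / 1.63871×10⁻⁵ = 59144.8 in³

5.914×10⁴ in³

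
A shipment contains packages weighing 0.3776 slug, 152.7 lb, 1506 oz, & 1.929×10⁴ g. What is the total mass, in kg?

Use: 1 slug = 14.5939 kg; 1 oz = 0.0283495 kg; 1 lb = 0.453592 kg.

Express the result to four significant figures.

0.3776 slug × 14.5939 → 5.51066 kg
152.7 lb × 0.453592 → 69.2635 kg
1506 oz × 0.0283495 → 42.6943 kg
1.929×10⁴ g × 0.001 → 19.29 kg
Sum: 5.51066 + 69.2635 + 42.6943 + 19.29 = 136.758 kg

136.8 kg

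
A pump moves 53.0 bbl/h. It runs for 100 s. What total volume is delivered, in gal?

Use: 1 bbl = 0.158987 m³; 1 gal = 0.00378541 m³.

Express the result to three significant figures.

61.8 gal

53.0 bbl/h → 0.00234064 m³/s
V = Q × t = 0.00234064 × 100 = 0.234064 m³
In gal: 0.234064 / 0.00378541 = 61.8332 gal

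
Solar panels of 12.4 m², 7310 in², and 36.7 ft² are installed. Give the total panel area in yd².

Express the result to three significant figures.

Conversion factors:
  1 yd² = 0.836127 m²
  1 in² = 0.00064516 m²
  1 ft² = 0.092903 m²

12.4 m² (already m²)
7310 in² × 0.00064516 → 4.71612 m²
36.7 ft² × 0.092903 → 3.40954 m²
Sum: 12.4 + 4.71612 + 3.40954 = 20.5257 m²
In yd²: 20.5257 / 0.836127 = 24.5485 yd²

24.5 yd²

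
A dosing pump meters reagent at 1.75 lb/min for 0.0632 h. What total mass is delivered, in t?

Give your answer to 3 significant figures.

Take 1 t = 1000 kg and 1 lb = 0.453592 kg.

1.75 lb/min → 0.0132298 kg/s
0.0632 h → 227.52 s
m = ṁ × t = 0.0132298 × 227.52 = 3.01004 kg
In t: 3.01004 / 1000 = 0.00301004 t

0.00301 t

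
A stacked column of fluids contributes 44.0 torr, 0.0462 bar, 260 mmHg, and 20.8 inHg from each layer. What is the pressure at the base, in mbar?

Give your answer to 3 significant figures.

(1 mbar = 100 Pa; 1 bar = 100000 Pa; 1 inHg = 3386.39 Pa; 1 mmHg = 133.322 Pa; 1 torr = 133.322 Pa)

44.0 torr × 133.322 → 5866.17 Pa
0.0462 bar × 100000 → 4620 Pa
260 mmHg × 133.322 → 34663.7 Pa
20.8 inHg × 3386.39 → 70436.9 Pa
Sum: 5866.17 + 4620 + 34663.7 + 70436.9 = 115587 Pa
In mbar: 115587 / 100 = 1155.87 mbar

1160 mbar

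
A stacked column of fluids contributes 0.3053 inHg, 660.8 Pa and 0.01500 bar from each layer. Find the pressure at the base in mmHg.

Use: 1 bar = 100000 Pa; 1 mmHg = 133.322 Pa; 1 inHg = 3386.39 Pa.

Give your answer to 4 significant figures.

23.96 mmHg

0.3053 inHg × 3386.39 → 1033.86 Pa
660.8 Pa (already Pa)
0.01500 bar × 100000 → 1500 Pa
Combined: 1033.86 + 660.8 + 1500 = 3194.66 Pa
In mmHg: 3194.66 / 133.322 = 23.962 mmHg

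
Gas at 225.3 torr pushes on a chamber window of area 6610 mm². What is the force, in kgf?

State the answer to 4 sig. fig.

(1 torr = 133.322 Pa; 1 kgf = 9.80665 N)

20.25 kgf

225.3 torr × 133.322 = 30037.4 Pa
6610 mm² × 10⁻⁶ = 0.00661 m²
F = P × A = 30037.4 Pa × 0.00661 m² = 198.547 N
198.547 N ÷ (9.80665 N/kgf) = 20.2462 kgf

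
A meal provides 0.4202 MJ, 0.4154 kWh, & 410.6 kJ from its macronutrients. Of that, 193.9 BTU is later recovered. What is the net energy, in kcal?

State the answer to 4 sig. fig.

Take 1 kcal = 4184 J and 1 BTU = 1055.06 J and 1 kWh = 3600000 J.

0.4202 MJ × 1000000 = 420200 J
0.4154 kWh × 3600000 = 1.49544×10⁶ J
410.6 kJ × 1000 = 410600 J
193.9 BTU × 1055.06 = 204576 J
Net: 420200 + 1.49544×10⁶ + 410600 − 204576 = 2.12166×10⁶ J
In kcal: 2.12166×10⁶ / 4184 = 507.089 kcal

507.1 kcal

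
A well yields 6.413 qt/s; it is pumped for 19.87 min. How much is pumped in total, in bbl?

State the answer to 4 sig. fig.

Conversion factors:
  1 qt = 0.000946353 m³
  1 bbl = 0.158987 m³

6.413 qt/s → 0.00606896 m³/s
19.87 min → 1192.2 s
V = Q × t = 0.00606896 × 1192.2 = 7.23541 m³
In bbl: 7.23541 / 0.158987 = 45.5094 bbl

45.51 bbl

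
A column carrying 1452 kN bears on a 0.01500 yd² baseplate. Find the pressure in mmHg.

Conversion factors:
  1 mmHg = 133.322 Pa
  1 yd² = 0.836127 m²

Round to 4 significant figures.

8.684×10⁵ mmHg

1452 kN × 1000 → 1.452×10⁶ N
0.01500 yd² × 0.836127 → 0.0125419 m²
P = F / A = 1.452×10⁶ N / 0.0125419 m² = 1.15772×10⁸ Pa
1.15772×10⁸ Pa ÷ (133.322 Pa/mmHg) = 868364 mmHg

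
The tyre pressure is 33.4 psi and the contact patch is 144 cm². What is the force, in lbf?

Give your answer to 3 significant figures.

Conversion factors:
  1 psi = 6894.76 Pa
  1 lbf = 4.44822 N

745 lbf

33.4 psi × 6894.76 → 230285 Pa
144 cm² × 0.0001 → 0.0144 m²
F = P × A = 230285 Pa × 0.0144 m² = 3316.1 N
3316.1 N ÷ (4.44822 N/lbf) = 745.489 lbf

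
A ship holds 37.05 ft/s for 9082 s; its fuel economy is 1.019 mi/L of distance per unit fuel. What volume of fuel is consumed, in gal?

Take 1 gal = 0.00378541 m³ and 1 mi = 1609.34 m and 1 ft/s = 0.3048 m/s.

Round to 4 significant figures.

16.52 gal

37.05 ft/s → 11.2928 m/s
d = v × t = 11.2928 × 9082 = 102561 m
1.019 mi/L → 1.63992×10⁶ m/m³
V = d / (distance per unit fuel) = 102561 / 1.63992×10⁶ = 0.0625402 m³
In gal: 0.0625402 / 0.00378541 = 16.5214 gal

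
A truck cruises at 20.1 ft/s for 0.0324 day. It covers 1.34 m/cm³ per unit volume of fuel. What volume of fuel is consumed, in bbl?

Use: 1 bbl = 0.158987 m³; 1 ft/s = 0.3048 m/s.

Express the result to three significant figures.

20.1 ft/s → 6.12648 m/s
0.0324 day → 2799.36 s
d = v × t = 6.12648 × 2799.36 = 17150.2 m
1.34 m/cm³ → 1.34×10⁶ m/m³
V = d / (distance per unit fuel) = 17150.2 / 1.34×10⁶ = 0.0127987 m³
In bbl: 0.0127987 / 0.158987 = 0.0805016 bbl

0.0805 bbl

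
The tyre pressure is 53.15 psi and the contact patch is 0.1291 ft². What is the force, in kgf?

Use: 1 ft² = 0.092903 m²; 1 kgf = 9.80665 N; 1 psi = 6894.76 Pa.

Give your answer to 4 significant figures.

53.15 psi × 6894.76 = 366456 Pa
0.1291 ft² × 0.092903 = 0.0119938 m²
F = P × A = 366456 Pa × 0.0119938 m² = 4395.2 N
4395.2 N ÷ (9.80665 N/kgf) = 448.186 kgf

448.2 kgf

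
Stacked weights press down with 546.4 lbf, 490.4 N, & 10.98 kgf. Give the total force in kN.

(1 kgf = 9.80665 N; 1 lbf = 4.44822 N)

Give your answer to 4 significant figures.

3.029 kN

546.4 lbf × 4.44822 = 2430.51 N
490.4 N (already N)
10.98 kgf × 9.80665 = 107.677 N
Combined: 2430.51 + 490.4 + 107.677 = 3028.59 N
In kN: 3028.59 / 1000 = 3.02859 kN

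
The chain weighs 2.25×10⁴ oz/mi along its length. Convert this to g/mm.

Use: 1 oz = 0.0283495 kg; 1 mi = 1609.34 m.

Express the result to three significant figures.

2.25×10⁴ oz/mi × 0.0283495 kg/oz ÷ 1609.34 m/mi = 0.396351 kg/m
0.396351 kg/m ÷ 0.001 kg/g × 0.001 m/mm = 0.396351 g/mm

0.396 g/mm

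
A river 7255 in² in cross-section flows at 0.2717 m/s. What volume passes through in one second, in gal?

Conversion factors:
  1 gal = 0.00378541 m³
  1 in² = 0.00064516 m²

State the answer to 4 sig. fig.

7255 in² × 0.00064516 → 4.68064 m²
V = v × A × t = 0.2717 m/s × 4.68064 m² × 1 s = 1.27173 m³
1.27173 m³ ÷ (0.00378541 m³/gal) = 335.956 gal

336.0 gal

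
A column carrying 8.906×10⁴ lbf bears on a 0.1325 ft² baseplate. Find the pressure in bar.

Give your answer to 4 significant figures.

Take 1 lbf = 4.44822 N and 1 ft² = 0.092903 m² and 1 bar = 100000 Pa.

8.906×10⁴ lbf × 4.44822 = 396158 N
0.1325 ft² × 0.092903 = 0.0123096 m²
P = F / A = 396158 N / 0.0123096 m² = 3.21828×10⁷ Pa
3.21828×10⁷ Pa ÷ (100000 Pa/bar) = 321.828 bar

321.8 bar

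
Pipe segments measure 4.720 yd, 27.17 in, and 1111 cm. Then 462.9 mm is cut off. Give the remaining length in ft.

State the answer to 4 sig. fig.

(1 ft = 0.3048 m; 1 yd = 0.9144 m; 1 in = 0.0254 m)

51.36 ft

4.720 yd × 0.9144 = 4.31597 m
27.17 in × 0.0254 = 0.690118 m
1111 cm × 0.01 = 11.11 m
462.9 mm × 0.001 = 0.4629 m
Sum: 4.31597 + 0.690118 + 11.11 − 0.4629 = 15.6532 m
In ft: 15.6532 / 0.3048 = 51.3556 ft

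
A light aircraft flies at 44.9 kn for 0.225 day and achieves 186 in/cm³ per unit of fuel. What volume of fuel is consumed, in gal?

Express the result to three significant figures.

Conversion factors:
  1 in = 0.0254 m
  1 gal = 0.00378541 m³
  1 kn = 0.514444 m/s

44.9 kn → 23.0985 m/s
0.225 day → 19440 s
d = v × t = 23.0985 × 19440 = 449035 m
186 in/cm³ → 4.7244×10⁶ m/m³
V = d / (distance per unit fuel) = 449035 / 4.7244×10⁶ = 0.0950459 m³
In gal: 0.0950459 / 0.00378541 = 25.1085 gal

25.1 gal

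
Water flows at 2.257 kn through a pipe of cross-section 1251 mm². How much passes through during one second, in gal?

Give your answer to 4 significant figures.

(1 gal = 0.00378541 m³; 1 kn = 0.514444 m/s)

0.3837 gal

2.257 kn × 0.514444 = 1.1611 m/s
1251 mm² × 10⁻⁶ = 0.001251 m²
V = v × A × t = 1.1611 m/s × 0.001251 m² × 1 s = 0.00145254 m³
0.00145254 m³ ÷ (0.00378541 m³/gal) = 0.383721 gal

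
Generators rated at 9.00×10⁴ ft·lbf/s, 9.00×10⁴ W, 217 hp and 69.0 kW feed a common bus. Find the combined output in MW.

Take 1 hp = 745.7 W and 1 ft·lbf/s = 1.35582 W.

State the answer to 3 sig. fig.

9.00×10⁴ ft·lbf/s × 1.35582 → 122024 W
9.00×10⁴ W (already W)
217 hp × 745.7 → 161817 W
69.0 kW × 1000 → 69000 W
Sum: 122024 + 90000 + 161817 + 69000 = 442841 W
In MW: 442841 / 1000000 = 0.442841 MW

0.443 MW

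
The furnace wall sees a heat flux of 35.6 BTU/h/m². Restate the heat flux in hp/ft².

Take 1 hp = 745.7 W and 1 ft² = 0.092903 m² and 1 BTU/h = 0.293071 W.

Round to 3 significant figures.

35.6 BTU/h/m² × 0.293071 W/BTU/h = 10.4333 W/m²
10.4333 W/m² ÷ 745.7 W/hp × 0.092903 m²/ft² = 0.00129983 hp/ft²

0.00130 hp/ft²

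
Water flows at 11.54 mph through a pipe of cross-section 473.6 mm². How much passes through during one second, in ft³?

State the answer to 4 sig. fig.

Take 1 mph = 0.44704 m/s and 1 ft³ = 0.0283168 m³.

11.54 mph × 0.44704 = 5.15884 m/s
473.6 mm² × 10⁻⁶ = 4.736×10⁻⁴ m²
V = v × A × t = 5.15884 m/s × 4.736×10⁻⁴ m² × 1 s = 0.00244323 m³
0.00244323 m³ ÷ (0.0283168 m³/ft³) = 0.086282 ft³

0.08628 ft³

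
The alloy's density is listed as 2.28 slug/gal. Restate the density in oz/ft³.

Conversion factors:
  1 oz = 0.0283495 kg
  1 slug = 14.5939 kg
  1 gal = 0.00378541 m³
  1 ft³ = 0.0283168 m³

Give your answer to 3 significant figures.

2.28 slug/gal × 14.5939 kg/slug ÷ 0.00378541 m³/gal = 8790.09 kg/m³
8790.09 kg/m³ ÷ 0.0283495 kg/oz × 0.0283168 m³/ft³ = 8779.95 oz/ft³

8780 oz/ft³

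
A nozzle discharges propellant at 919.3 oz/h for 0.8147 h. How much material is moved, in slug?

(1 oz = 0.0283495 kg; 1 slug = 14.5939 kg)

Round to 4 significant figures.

919.3 oz/h → 0.00723936 kg/s
0.8147 h → 2932.92 s
m = ṁ × t = 0.00723936 × 2932.92 = 21.2325 kg
In slug: 21.2325 / 14.5939 = 1.45489 slug

1.455 slug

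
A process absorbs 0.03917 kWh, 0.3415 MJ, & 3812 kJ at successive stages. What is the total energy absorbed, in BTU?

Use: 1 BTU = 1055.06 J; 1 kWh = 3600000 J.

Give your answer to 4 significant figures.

0.03917 kWh × 3600000 = 141012 J
0.3415 MJ × 1000000 = 341500 J
3812 kJ × 1000 = 3.812×10⁶ J
Sum: 141012 + 341500 + 3.812×10⁶ = 4.29451×10⁶ J
In BTU: 4.29451×10⁶ / 1055.06 = 4070.39 BTU

4070 BTU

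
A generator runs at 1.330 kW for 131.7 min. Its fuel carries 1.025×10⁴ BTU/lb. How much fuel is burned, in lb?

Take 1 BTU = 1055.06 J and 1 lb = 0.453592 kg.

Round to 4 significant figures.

0.9718 lb

1.330 kW → 1330 W
131.7 min → 7902 s
E = P × t = 1330 × 7902 = 1.05097×10⁷ J
1.025×10⁴ BTU/lb → 2.38416×10⁷ J/kg
m = E / e_s = 1.05097×10⁷ / 2.38416×10⁷ = 0.440814 kg
In lb: 0.440814 / 0.453592 = 0.971829 lb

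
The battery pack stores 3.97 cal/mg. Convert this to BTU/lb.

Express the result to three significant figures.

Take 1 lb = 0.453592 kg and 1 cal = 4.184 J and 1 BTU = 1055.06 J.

3.97 cal/mg × 4.184 J/cal ÷ 10⁻⁶ kg/mg = 1.66105×10⁷ J/kg
1.66105×10⁷ J/kg ÷ 1055.06 J/BTU × 0.453592 kg/lb = 7141.2 BTU/lb

7140 BTU/lb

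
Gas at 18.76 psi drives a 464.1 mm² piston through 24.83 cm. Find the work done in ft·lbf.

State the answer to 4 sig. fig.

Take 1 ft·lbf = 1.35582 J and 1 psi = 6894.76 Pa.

10.99 ft·lbf

18.76 psi → 129346 Pa
464.1 mm² → 4.641×10⁻⁴ m²
F = P × A = 129346 × 4.641×10⁻⁴ = 60.0295 N
24.83 cm → 0.2483 m
W = F × d = 60.0295 × 0.2483 = 14.9053 J
In ft·lbf: 14.9053 / 1.35582 = 10.9936 ft·lbf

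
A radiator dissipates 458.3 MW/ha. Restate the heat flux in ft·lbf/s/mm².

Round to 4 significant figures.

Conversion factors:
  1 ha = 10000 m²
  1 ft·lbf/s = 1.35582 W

458.3 MW/ha × 1000000 W/MW ÷ 10000 m²/ha = 45830 W/m²
45830 W/m² ÷ 1.35582 W/ft·lbf/s × 10⁻⁶ m²/mm² = 0.0338024 ft·lbf/s/mm²

0.03380 ft·lbf/s/mm²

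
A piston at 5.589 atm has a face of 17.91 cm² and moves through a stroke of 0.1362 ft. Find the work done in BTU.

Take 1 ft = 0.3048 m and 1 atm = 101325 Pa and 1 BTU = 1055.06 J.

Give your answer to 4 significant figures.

5.589 atm → 566305 Pa
17.91 cm² → 0.001791 m²
F = P × A = 566305 × 0.001791 = 1014.25 N
0.1362 ft → 0.0415138 m
W = F × d = 1014.25 × 0.0415138 = 42.1054 J
In BTU: 42.1054 / 1055.06 = 0.0399081 BTU

0.03991 BTU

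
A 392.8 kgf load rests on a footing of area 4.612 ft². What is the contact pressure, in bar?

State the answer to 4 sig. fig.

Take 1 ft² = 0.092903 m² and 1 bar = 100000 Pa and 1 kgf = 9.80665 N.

0.08990 bar

392.8 kgf × 9.80665 → 3852.05 N
4.612 ft² × 0.092903 → 0.428469 m²
P = F / A = 3852.05 N / 0.428469 m² = 8990.27 Pa
8990.27 Pa ÷ (100000 Pa/bar) = 0.0899027 bar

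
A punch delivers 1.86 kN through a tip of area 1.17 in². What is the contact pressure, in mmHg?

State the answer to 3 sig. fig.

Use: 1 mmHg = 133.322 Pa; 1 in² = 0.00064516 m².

1.85×10⁴ mmHg

1.86 kN × 1000 → 1860 N
1.17 in² × 0.00064516 → 7.54837×10⁻⁴ m²
P = F / A = 1860 N / 7.54837×10⁻⁴ m² = 2.46411×10⁶ Pa
2.46411×10⁶ Pa ÷ (133.322 Pa/mmHg) = 18482.4 mmHg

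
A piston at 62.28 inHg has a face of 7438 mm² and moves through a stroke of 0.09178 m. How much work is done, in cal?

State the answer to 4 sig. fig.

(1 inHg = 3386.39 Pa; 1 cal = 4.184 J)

62.28 inHg → 210904 Pa
7438 mm² → 0.007438 m²
F = P × A = 210904 × 0.007438 = 1568.7 N
W = F × d = 1568.7 × 0.09178 = 143.975 J
In cal: 143.975 / 4.184 = 34.4109 cal

34.41 cal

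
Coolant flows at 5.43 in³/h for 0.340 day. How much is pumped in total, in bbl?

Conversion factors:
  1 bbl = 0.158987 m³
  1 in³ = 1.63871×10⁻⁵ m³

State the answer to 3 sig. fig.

5.43 in³/h → 2.47172×10⁻⁸ m³/s
0.340 day → 29376 s
V = Q × t = 2.47172×10⁻⁸ × 29376 = 7.26092×10⁻⁴ m³
In bbl: 7.26092×10⁻⁴ / 0.158987 = 0.00456699 bbl

0.00457 bbl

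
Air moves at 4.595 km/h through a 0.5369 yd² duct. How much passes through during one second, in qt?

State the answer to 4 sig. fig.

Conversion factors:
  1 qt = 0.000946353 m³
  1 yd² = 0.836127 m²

4.595 km/h × (1/3.6) → 1.27639 m/s
0.5369 yd² × 0.836127 → 0.448917 m²
V = v × A × t = 1.27639 m/s × 0.448917 m² × 1 s = 0.572993 m³
0.572993 m³ ÷ (0.000946353 m³/qt) = 605.475 qt

605.5 qt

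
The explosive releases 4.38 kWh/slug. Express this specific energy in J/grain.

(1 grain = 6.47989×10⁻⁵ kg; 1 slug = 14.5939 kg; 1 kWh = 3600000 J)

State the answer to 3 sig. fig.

70.0 J/grain

4.38 kWh/slug × 3600000 J/kWh ÷ 14.5939 kg/slug = 1.08045×10⁶ J/kg
1.08045×10⁶ J/kg × 6.47989×10⁻⁵ kg/grain = 70.012 J/grain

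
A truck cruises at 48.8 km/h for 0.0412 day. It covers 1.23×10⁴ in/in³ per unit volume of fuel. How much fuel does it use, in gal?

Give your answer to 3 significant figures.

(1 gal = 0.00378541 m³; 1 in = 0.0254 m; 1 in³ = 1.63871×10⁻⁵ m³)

48.8 km/h → 13.5556 m/s
0.0412 day → 3559.68 s
d = v × t = 13.5556 × 3559.68 = 48253.6 m
1.23×10⁴ in/in³ → 1.9065×10⁷ m/m³
V = d / (distance per unit fuel) = 48253.6 / 1.9065×10⁷ = 0.002531 m³
In gal: 0.002531 / 0.00378541 = 0.66862 gal

0.669 gal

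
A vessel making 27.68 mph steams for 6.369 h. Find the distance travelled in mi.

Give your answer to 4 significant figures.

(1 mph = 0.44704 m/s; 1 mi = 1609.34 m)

176.3 mi

27.68 mph × 0.44704 → 12.3741 m/s
6.369 h × 3600 → 22928.4 s
d = v × t = 12.3741 m/s × 22928.4 s = 283718 m
283718 m ÷ (1609.34 m/mi) = 176.295 mi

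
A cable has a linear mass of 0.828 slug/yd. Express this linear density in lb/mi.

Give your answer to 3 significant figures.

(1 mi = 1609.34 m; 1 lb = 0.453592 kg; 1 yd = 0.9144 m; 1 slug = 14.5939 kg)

0.828 slug/yd × 14.5939 kg/slug ÷ 0.9144 m/yd = 13.2149 kg/m
13.2149 kg/m ÷ 0.453592 kg/lb × 1609.34 m/mi = 46886.3 lb/mi

4.69×10⁴ lb/mi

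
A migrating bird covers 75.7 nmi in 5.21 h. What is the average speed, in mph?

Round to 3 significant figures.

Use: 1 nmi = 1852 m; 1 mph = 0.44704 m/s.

75.7 nmi × 1852 = 140196 m
5.21 h × 3600 = 18756 s
v = d / t = 140196 m / 18756 s = 7.47473 m/s
7.47473 m/s ÷ (0.44704 m/s/mph) = 16.7205 mph

16.7 mph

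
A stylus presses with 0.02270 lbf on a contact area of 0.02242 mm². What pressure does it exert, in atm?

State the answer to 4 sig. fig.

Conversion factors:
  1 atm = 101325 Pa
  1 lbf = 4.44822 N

0.02270 lbf × 4.44822 → 0.100975 N
0.02242 mm² × 10⁻⁶ → 2.242×10⁻⁸ m²
P = F / A = 0.100975 N / 2.242×10⁻⁸ m² = 4.50379×10⁶ Pa
4.50379×10⁶ Pa ÷ (101325 Pa/atm) = 44.449 atm

44.45 atm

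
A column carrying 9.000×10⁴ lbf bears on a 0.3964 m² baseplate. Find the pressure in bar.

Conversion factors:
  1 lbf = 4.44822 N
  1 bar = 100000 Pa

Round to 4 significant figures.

9.000×10⁴ lbf × 4.44822 → 400340 N
P = F / A = 400340 N / 0.3964 m² = 1.00994×10⁶ Pa
1.00994×10⁶ Pa ÷ (100000 Pa/bar) = 10.0994 bar

10.10 bar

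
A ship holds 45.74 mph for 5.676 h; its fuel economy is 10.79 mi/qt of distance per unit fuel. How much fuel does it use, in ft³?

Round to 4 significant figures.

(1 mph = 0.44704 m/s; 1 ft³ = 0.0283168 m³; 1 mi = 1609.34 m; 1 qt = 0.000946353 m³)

0.8041 ft³

45.74 mph → 20.4476 m/s
5.676 h → 20433.6 s
d = v × t = 20.4476 × 20433.6 = 417818 m
10.79 mi/qt → 1.83492×10⁷ m/m³
V = d / (distance per unit fuel) = 417818 / 1.83492×10⁷ = 0.0227704 m³
In ft³: 0.0227704 / 0.0283168 = 0.80413 ft³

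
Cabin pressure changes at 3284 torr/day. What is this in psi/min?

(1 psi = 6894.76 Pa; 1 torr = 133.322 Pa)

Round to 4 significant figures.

3284 torr/day × 133.322 Pa/torr ÷ 86400 s/day = 5.06747 Pa/s
5.06747 Pa/s ÷ 6894.76 Pa/psi × 60 s/min = 0.0440984 psi/min

0.04410 psi/min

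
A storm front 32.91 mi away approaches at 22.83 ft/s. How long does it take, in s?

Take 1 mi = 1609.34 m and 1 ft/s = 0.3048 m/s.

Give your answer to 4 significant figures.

7611 s

32.91 mi × 1609.34 → 52963.4 m
22.83 ft/s × 0.3048 → 6.95858 m/s
t = d / v = 52963.4 m / 6.95858 m/s = 7611.24 s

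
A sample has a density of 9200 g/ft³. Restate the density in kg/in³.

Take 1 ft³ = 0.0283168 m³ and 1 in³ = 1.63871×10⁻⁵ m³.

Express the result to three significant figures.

0.00532 kg/in³

9200 g/ft³ × 0.001 kg/g ÷ 0.0283168 m³/ft³ = 324.895 kg/m³
324.895 kg/m³ × 1.63871×10⁻⁵ m³/in³ = 0.00532409 kg/in³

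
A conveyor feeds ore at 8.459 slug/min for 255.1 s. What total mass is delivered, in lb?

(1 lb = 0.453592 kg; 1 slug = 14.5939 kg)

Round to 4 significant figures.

8.459 slug/min → 2.0575 kg/s
m = ṁ × t = 2.0575 × 255.1 = 524.868 kg
In lb: 524.868 / 0.453592 = 1157.14 lb

1157 lb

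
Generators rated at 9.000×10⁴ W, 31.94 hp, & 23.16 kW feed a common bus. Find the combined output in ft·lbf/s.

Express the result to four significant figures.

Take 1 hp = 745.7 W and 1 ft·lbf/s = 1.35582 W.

1.010×10⁵ ft·lbf/s

9.000×10⁴ W (already W)
31.94 hp × 745.7 → 23817.7 W
23.16 kW × 1000 → 23160 W
Sum: 90000 + 23817.7 + 23160 = 136978 W
In ft·lbf/s: 136978 / 1.35582 = 101030 ft·lbf/s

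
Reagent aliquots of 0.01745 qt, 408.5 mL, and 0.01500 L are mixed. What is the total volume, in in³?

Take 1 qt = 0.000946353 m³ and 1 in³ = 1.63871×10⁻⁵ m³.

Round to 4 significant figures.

0.01745 qt × 0.000946353 = 1.65139×10⁻⁵ m³
408.5 mL × 10⁻⁶ = 4.085×10⁻⁴ m³
0.01500 L × 0.001 = 1.5×10⁻⁵ m³
Combined: 1.65139×10⁻⁵ + 4.085×10⁻⁴ + 1.5×10⁻⁵ = 4.40014×10⁻⁴ m³
In in³: 4.40014×10⁻⁴ / 1.63871×10⁻⁵ = 26.8512 in³

26.85 in³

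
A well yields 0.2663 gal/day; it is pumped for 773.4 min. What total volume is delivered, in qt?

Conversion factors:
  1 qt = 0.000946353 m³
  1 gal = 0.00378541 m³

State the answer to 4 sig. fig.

0.2663 gal/day → 1.16673×10⁻⁸ m³/s
773.4 min → 46404 s
V = Q × t = 1.16673×10⁻⁸ × 46404 = 5.41409×10⁻⁴ m³
In qt: 5.41409×10⁻⁴ / 0.000946353 = 0.5721 qt

0.5721 qt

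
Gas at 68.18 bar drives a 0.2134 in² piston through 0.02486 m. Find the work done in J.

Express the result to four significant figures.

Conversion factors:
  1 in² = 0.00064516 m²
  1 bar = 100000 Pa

23.34 J

68.18 bar → 6.818×10⁶ Pa
0.2134 in² → 1.37677×10⁻⁴ m²
F = P × A = 6.818×10⁶ × 1.37677×10⁻⁴ = 938.682 N
W = F × d = 938.682 × 0.02486 = 23.3356 J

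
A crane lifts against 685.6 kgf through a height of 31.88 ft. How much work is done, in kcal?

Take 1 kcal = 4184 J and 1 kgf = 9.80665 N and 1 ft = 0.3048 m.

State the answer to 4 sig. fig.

685.6 kgf × 9.80665 → 6723.44 N
31.88 ft × 0.3048 → 9.71702 m
W = F × d = 6723.44 N × 9.71702 m = 65331.8 J
65331.8 J ÷ (4184 J/kcal) = 15.6147 kcal

15.61 kcal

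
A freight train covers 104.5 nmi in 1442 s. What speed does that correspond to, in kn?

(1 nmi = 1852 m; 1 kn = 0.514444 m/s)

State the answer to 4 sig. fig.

260.9 kn

104.5 nmi × 1852 → 193534 m
v = d / t = 193534 m / 1442 s = 134.212 m/s
134.212 m/s ÷ (0.514444 m/s/kn) = 260.887 kn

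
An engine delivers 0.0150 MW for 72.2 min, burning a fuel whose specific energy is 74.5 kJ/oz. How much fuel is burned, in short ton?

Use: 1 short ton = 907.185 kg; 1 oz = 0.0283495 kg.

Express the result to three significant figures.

0.0150 MW → 15000 W
72.2 min → 4332 s
E = P × t = 15000 × 4332 = 6.498×10⁷ J
74.5 kJ/oz → 2.62791×10⁶ J/kg
m = E / e_s = 6.498×10⁷ / 2.62791×10⁶ = 24.7269 kg
In short ton: 24.7269 / 907.185 = 0.0272567 short ton

0.0273 short ton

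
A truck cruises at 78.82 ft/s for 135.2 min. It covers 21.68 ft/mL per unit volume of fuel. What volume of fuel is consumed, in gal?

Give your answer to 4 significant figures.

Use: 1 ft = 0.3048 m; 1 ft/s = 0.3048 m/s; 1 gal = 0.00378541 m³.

7.791 gal

78.82 ft/s → 24.0243 m/s
135.2 min → 8112 s
d = v × t = 24.0243 × 8112 = 194885 m
21.68 ft/mL → 6.60806×10⁶ m/m³
V = d / (distance per unit fuel) = 194885 / 6.60806×10⁶ = 0.029492 m³
In gal: 0.029492 / 0.00378541 = 7.79097 gal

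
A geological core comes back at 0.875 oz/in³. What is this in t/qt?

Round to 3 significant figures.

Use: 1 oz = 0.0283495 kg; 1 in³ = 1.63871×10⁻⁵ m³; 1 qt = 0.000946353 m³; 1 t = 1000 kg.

0.00143 t/qt

0.875 oz/in³ × 0.0283495 kg/oz ÷ 1.63871×10⁻⁵ m³/in³ = 1513.74 kg/m³
1513.74 kg/m³ ÷ 1000 kg/t × 0.000946353 m³/qt = 0.00143253 t/qt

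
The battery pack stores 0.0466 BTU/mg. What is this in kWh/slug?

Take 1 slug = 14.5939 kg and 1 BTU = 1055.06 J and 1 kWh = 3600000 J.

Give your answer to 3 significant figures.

199 kWh/slug

0.0466 BTU/mg × 1055.06 J/BTU ÷ 10⁻⁶ kg/mg = 4.91658×10⁷ J/kg
4.91658×10⁷ J/kg ÷ 3600000 J/kWh × 14.5939 kg/slug = 199.311 kWh/slug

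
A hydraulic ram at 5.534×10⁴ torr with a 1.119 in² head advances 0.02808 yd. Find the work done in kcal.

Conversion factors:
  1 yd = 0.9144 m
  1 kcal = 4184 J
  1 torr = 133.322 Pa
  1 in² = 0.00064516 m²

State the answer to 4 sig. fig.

0.03269 kcal

5.534×10⁴ torr → 7.37804×10⁶ Pa
1.119 in² → 7.21934×10⁻⁴ m²
F = P × A = 7.37804×10⁶ × 7.21934×10⁻⁴ = 5326.46 N
0.02808 yd → 0.0256764 m
W = F × d = 5326.46 × 0.0256764 = 136.764 J
In kcal: 136.764 / 4184 = 0.0326874 kcal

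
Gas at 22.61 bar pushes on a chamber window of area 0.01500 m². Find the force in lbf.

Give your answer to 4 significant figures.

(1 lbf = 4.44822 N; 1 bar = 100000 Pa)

7624 lbf

22.61 bar × 100000 → 2.261×10⁶ Pa
F = P × A = 2.261×10⁶ Pa × 0.015 m² = 33915 N
33915 N ÷ (4.44822 N/lbf) = 7624.4 lbf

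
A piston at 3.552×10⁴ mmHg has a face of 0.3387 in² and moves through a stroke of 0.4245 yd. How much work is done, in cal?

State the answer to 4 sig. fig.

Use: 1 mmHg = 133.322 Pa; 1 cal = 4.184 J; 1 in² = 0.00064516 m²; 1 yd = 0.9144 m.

3.552×10⁴ mmHg → 4.7356×10⁶ Pa
0.3387 in² → 2.18516×10⁻⁴ m²
F = P × A = 4.7356×10⁶ × 2.18516×10⁻⁴ = 1034.8 N
0.4245 yd → 0.388163 m
W = F × d = 1034.8 × 0.388163 = 401.671 J
In cal: 401.671 / 4.184 = 96.0017 cal

96.00 cal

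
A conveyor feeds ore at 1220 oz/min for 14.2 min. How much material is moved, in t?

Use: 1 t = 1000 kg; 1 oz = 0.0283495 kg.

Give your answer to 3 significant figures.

1220 oz/min → 0.57644 kg/s
14.2 min → 852 s
m = ṁ × t = 0.57644 × 852 = 491.127 kg
In t: 491.127 / 1000 = 0.491127 t

0.491 t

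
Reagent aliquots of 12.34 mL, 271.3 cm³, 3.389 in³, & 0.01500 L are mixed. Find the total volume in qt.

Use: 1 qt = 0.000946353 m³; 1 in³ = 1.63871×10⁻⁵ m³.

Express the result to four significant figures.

0.3743 qt

12.34 mL × 10⁻⁶ = 1.234×10⁻⁵ m³
271.3 cm³ × 10⁻⁶ = 2.713×10⁻⁴ m³
3.389 in³ × 1.63871×10⁻⁵ = 5.55359×10⁻⁵ m³
0.01500 L × 0.001 = 1.5×10⁻⁵ m³
Total: 1.234×10⁻⁵ + 2.713×10⁻⁴ + 5.55359×10⁻⁵ + 1.5×10⁻⁵ = 3.54176×10⁻⁴ m³
In qt: 3.54176×10⁻⁴ / 0.000946353 = 0.374254 qt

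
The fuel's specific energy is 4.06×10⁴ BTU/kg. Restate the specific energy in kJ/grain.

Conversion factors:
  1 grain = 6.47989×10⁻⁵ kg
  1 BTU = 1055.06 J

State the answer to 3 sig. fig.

2.78 kJ/grain

4.06×10⁴ BTU/kg × 1055.06 J/BTU = 4.28354×10⁷ J/kg
4.28354×10⁷ J/kg ÷ 1000 J/kJ × 6.47989×10⁻⁵ kg/grain = 2.77569 kJ/grain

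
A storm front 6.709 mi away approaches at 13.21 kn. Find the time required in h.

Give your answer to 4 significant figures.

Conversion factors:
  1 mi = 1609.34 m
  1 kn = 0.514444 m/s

6.709 mi × 1609.34 = 10797.1 m
13.21 kn × 0.514444 = 6.79581 m/s
t = d / v = 10797.1 m / 6.79581 m/s = 1588.79 s
1588.79 s ÷ (3600 s/h) = 0.441331 h

0.4413 h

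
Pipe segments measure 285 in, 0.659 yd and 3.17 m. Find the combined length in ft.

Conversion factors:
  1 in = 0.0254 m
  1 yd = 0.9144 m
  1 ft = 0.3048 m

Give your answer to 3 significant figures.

285 in × 0.0254 = 7.239 m
0.659 yd × 0.9144 = 0.60259 m
3.17 m (already m)
Combined: 7.239 + 0.60259 + 3.17 = 11.0116 m
In ft: 11.0116 / 0.3048 = 36.1273 ft

36.1 ft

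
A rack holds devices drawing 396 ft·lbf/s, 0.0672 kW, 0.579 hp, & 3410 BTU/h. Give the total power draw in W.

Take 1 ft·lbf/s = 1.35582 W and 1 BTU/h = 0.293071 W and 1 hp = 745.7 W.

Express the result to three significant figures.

396 ft·lbf/s × 1.35582 = 536.905 W
0.0672 kW × 1000 = 67.2 W
0.579 hp × 745.7 = 431.76 W
3410 BTU/h × 0.293071 = 999.372 W
Total: 536.905 + 67.2 + 431.76 + 999.372 = 2035.24 W

2040 W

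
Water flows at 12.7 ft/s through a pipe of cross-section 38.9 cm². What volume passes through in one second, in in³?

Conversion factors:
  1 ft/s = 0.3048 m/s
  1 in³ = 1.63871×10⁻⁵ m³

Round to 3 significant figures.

12.7 ft/s × 0.3048 → 3.87096 m/s
38.9 cm² × 0.0001 → 0.00389 m²
V = v × A × t = 3.87096 m/s × 0.00389 m² × 1 s = 0.015058 m³
0.015058 m³ ÷ (1.63871×10⁻⁵ m³/in³) = 918.894 in³

919 in³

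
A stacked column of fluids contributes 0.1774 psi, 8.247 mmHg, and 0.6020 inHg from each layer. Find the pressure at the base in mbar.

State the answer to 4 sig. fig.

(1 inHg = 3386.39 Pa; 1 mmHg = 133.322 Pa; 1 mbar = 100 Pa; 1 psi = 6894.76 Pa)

43.61 mbar

0.1774 psi × 6894.76 = 1223.13 Pa
8.247 mmHg × 133.322 = 1099.51 Pa
0.6020 inHg × 3386.39 = 2038.61 Pa
Total: 1223.13 + 1099.51 + 2038.61 = 4361.25 Pa
In mbar: 4361.25 / 100 = 43.6125 mbar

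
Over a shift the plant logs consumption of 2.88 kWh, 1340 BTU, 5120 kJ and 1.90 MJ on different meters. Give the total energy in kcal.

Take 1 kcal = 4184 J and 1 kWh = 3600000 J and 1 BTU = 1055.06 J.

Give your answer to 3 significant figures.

4490 kcal

2.88 kWh × 3600000 = 1.0368×10⁷ J
1340 BTU × 1055.06 = 1.41378×10⁶ J
5120 kJ × 1000 = 5.12×10⁶ J
1.90 MJ × 1000000 = 1.9×10⁶ J
Combined: 1.0368×10⁷ + 1.41378×10⁶ + 5.12×10⁶ + 1.9×10⁶ = 1.88018×10⁷ J
In kcal: 1.88018×10⁷ / 4184 = 4493.74 kcal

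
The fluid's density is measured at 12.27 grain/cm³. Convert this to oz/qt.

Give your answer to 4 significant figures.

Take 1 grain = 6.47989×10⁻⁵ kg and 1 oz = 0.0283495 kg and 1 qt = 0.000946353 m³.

12.27 grain/cm³ × 6.47989×10⁻⁵ kg/grain ÷ 10⁻⁶ m³/cm³ = 795.083 kg/m³
795.083 kg/m³ ÷ 0.0283495 kg/oz × 0.000946353 m³/qt = 26.5412 oz/qt

26.54 oz/qt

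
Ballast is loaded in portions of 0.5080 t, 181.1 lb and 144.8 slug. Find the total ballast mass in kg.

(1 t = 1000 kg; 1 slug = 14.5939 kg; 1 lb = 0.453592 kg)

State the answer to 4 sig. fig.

2703 kg

0.5080 t × 1000 = 508 kg
181.1 lb × 0.453592 = 82.1455 kg
144.8 slug × 14.5939 = 2113.2 kg
Combined: 508 + 82.1455 + 2113.2 = 2703.35 kg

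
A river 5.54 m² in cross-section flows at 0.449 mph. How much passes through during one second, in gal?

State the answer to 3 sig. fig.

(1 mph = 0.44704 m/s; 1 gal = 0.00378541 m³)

0.449 mph × 0.44704 → 0.200721 m/s
V = v × A × t = 0.200721 m/s × 5.54 m² × 1 s = 1.11199 m³
1.11199 m³ ÷ (0.00378541 m³/gal) = 293.757 gal

294 gal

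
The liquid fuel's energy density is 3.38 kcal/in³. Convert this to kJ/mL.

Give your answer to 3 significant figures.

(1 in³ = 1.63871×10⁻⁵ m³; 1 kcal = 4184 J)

0.863 kJ/mL

3.38 kcal/in³ × 4184 J/kcal ÷ 1.63871×10⁻⁵ m³/in³ = 8.62991×10⁸ J/m³
8.62991×10⁸ J/m³ ÷ 1000 J/kJ × 10⁻⁶ m³/mL = 0.862991 kJ/mL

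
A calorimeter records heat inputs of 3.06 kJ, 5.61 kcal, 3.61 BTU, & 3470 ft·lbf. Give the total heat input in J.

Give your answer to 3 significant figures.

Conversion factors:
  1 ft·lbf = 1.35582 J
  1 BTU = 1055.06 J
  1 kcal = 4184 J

3.50×10⁴ J

3.06 kJ × 1000 → 3060 J
5.61 kcal × 4184 → 23472.2 J
3.61 BTU × 1055.06 → 3808.77 J
3470 ft·lbf × 1.35582 → 4704.7 J
Total: 3060 + 23472.2 + 3808.77 + 4704.7 = 35045.7 J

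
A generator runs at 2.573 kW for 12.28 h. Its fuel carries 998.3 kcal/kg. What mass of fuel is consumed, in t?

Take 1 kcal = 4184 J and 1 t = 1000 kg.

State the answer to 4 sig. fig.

0.02723 t

2.573 kW → 2573 W
12.28 h → 44208 s
E = P × t = 2573 × 44208 = 1.13747×10⁸ J
998.3 kcal/kg → 4.17689×10⁶ J/kg
m = E / e_s = 1.13747×10⁸ / 4.17689×10⁶ = 27.2325 kg
In t: 27.2325 / 1000 = 0.0272325 t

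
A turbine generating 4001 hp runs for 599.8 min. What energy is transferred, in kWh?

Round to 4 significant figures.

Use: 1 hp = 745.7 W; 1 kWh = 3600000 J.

2.983×10⁴ kWh

4001 hp × 745.7 → 2.98355×10⁶ W
599.8 min × 60 → 35988 s
E = P × t = 2.98355×10⁶ W × 35988 s = 1.07372×10¹¹ J
1.07372×10¹¹ J ÷ (3600000 J/kWh) = 29825.6 kWh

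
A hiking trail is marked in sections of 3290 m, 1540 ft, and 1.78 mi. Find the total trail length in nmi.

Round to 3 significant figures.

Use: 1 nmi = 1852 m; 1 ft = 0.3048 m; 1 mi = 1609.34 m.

3290 m (already m)
1540 ft × 0.3048 = 469.392 m
1.78 mi × 1609.34 = 2864.63 m
Combined: 3290 + 469.392 + 2864.63 = 6624.02 m
In nmi: 6624.02 / 1852 = 3.57668 nmi

3.58 nmi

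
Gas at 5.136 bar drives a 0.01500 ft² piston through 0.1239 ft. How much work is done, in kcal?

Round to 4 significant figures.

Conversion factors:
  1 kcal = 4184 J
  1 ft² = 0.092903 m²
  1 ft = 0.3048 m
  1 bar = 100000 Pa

0.006460 kcal

5.136 bar → 513600 Pa
0.01500 ft² → 0.00139354 m²
F = P × A = 513600 × 0.00139354 = 715.722 N
0.1239 ft → 0.0377647 m
W = F × d = 715.722 × 0.0377647 = 27.029 J
In kcal: 27.029 / 4184 = 0.00646009 kcal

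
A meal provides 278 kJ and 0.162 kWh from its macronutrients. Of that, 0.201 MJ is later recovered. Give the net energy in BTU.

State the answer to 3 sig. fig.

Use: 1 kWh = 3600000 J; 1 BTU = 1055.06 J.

626 BTU

278 kJ × 1000 = 278000 J
0.162 kWh × 3600000 = 583200 J
0.201 MJ × 1000000 = 201000 J
Result: 278000 + 583200 − 201000 = 660200 J
In BTU: 660200 / 1055.06 = 625.746 BTU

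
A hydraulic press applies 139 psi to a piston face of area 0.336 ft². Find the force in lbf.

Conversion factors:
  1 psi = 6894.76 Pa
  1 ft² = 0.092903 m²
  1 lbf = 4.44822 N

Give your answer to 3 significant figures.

139 psi × 6894.76 = 958372 Pa
0.336 ft² × 0.092903 = 0.0312154 m²
F = P × A = 958372 Pa × 0.0312154 m² = 29916 N
29916 N ÷ (4.44822 N/lbf) = 6725.39 lbf

6730 lbf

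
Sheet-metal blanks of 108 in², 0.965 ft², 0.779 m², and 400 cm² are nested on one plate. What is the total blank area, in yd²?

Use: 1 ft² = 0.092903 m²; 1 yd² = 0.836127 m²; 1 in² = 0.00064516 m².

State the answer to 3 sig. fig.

1.17 yd²

108 in² × 0.00064516 = 0.0696773 m²
0.965 ft² × 0.092903 = 0.0896514 m²
0.779 m² (already m²)
400 cm² × 0.0001 = 0.04 m²
Combined: 0.0696773 + 0.0896514 + 0.779 + 0.04 = 0.978329 m²
In yd²: 0.978329 / 0.836127 = 1.17007 yd²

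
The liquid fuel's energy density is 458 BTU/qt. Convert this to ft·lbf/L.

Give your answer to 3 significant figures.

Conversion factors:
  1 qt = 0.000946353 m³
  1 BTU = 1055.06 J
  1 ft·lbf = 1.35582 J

458 BTU/qt × 1055.06 J/BTU ÷ 0.000946353 m³/qt = 5.1061×10⁸ J/m³
5.1061×10⁸ J/m³ ÷ 1.35582 J/ft·lbf × 0.001 m³/L = 376606 ft·lbf/L

3.77×10⁵ ft·lbf/L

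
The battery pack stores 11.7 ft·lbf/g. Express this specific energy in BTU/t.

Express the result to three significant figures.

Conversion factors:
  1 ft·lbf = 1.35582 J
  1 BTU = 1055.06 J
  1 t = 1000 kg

11.7 ft·lbf/g × 1.35582 J/ft·lbf ÷ 0.001 kg/g = 15863.1 J/kg
15863.1 J/kg ÷ 1055.06 J/BTU × 1000 kg/t = 15035.3 BTU/t

1.50×10⁴ BTU/t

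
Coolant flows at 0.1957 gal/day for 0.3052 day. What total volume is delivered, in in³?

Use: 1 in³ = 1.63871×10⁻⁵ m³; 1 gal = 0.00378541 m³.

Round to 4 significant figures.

13.80 in³

0.1957 gal/day → 8.57413×10⁻⁹ m³/s
0.3052 day → 26369.3 s
V = Q × t = 8.57413×10⁻⁹ × 26369.3 = 2.26094×10⁻⁴ m³
In in³: 2.26094×10⁻⁴ / 1.63871×10⁻⁵ = 13.7971 in³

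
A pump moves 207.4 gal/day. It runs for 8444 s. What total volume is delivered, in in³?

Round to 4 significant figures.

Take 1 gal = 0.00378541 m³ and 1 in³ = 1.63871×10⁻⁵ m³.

207.4 gal/day → 9.08674×10⁻⁶ m³/s
V = Q × t = 9.08674×10⁻⁶ × 8444 = 0.0767284 m³
In in³: 0.0767284 / 1.63871×10⁻⁵ = 4682.24 in³

4682 in³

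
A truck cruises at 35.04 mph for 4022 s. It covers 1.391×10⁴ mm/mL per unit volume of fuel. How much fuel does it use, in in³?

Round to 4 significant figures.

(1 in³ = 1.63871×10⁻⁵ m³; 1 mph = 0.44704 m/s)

276.4 in³

35.04 mph → 15.6643 m/s
d = v × t = 15.6643 × 4022 = 63001.8 m
1.391×10⁴ mm/mL → 1.391×10⁷ m/m³
V = d / (distance per unit fuel) = 63001.8 / 1.391×10⁷ = 0.00452925 m³
In in³: 0.00452925 / 1.63871×10⁻⁵ = 276.391 in³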